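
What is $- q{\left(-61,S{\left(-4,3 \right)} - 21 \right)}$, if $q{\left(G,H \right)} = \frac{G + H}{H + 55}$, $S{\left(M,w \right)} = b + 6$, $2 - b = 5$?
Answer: $\frac{79}{37} \approx 2.1351$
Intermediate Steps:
$b = -3$ ($b = 2 - 5 = -3$)
$S{\left(M,w \right)} = 3$ ($S{\left(M,w \right)} = -3 + 6 = 3$)
$q{\left(G,H \right)} = \frac{G + H}{55 + H}$
$- q{\left(-61,S{\left(-4,3 \right)} - 21 \right)} = - \frac{-61 + \left(3 - 21\right)}{55 + \left(3 - 21\right)} = - \frac{-61 - 18}{55 - 18} = - \frac{-79}{37} = \left(-1\right) \left(- \frac{79}{37}\right) = \frac{79}{37}$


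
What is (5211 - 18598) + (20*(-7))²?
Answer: 6213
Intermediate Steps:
(5211 - 18598) + (20*(-7))² = -13387 + (-140)² = -13387 + 19600 = 6213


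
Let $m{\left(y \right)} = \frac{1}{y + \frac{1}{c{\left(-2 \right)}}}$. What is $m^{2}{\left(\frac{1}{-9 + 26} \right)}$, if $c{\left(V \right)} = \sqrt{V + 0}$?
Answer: $- \frac{578}{\left(17 + i \sqrt{2}\right)^{2}} \approx -1.959 + 0.3282 i$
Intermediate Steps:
$c{\left(V \right)} = \sqrt{V}$
$m{\left(y \right)} = \frac{1}{y - \frac{i \sqrt{2}}{2}}$ ($m{\left(y \right)} = \frac{1}{y + \frac{1}{\sqrt{-2}}} = \frac{1}{y + \frac{1}{i \sqrt{2}}} = \frac{1}{y - \frac{i \sqrt{2}}{2}}$)
$m^{2}{\left(\frac{1}{-9 + 26} \right)} = \left(\frac{\sqrt{2}}{- i + \frac{\sqrt{2}}{-9 + 26}}\right)^{2} = \left(\frac{\sqrt{2}}{- i + \frac{\sqrt{2}}{17}}\right)^{2} = \frac{2}{\left(- i + \frac{\sqrt{2}}{17}\right)^{2}}$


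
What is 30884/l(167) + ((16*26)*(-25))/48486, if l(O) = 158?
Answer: 373949606/1915197 ≈ 195.25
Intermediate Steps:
30884/l(167) + ((16*26)*(-25))/48486 = 30884/158 + ((16*26)*(-25))/48486 = 30884*(1/158) + (416*(-25))*(1/48486) = 15442/79 - 10400*1/48486 = 15442/79 - 5200/24243 = 373949606/1915197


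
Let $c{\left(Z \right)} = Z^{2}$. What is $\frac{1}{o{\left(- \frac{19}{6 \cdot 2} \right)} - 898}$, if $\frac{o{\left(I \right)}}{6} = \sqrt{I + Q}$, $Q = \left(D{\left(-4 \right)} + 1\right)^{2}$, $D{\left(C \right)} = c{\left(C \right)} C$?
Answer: $- \frac{898}{663577} - \frac{\sqrt{142827}}{663577} \approx -0.0019228$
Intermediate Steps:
$D{\left(C \right)} = C^{3}$ ($D{\left(C \right)} = C^{2} C = C^{3}$)
$Q = 3969$ ($Q = \left(\left(-4\right)^{3} + 1\right)^{2} = \left(-64 + 1\right)^{2} = \left(-63\right)^{2} = 3969$)
$o{\left(I \right)} = 6 \sqrt{3969 + I}$ ($o{\left(I \right)} = 6 \sqrt{I + 3969} = 6 \sqrt{3969 + I}$)
$\frac{1}{o{\left(- \frac{19}{6 \cdot 2} \right)} - 898} = \frac{1}{6 \sqrt{3969 - \frac{19}{6 \cdot 2}} - 898} = \frac{1}{6 \sqrt{3969 - \frac{19}{12}} - 898} = \frac{1}{6 \sqrt{\frac{47609}{12}} - 898} = \frac{1}{6 \frac{\sqrt{142827}}{6} - 898} = \frac{1}{\sqrt{142827} - 898} = \frac{1}{-898 + \sqrt{142827}}$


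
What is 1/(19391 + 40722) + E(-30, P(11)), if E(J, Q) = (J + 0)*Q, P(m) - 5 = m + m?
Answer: -48691529/60113 ≈ -810.00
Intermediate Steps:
P(m) = 5 + 2*m (P(m) = 5 + (m + m) = 5 + 2*m)
E(J, Q) = J*Q
1/(19391 + 40722) + E(-30, P(11)) = 1/(19391 + 40722) - 30*(5 + 2*11) = 1/60113 - 30*(5 + 22) = 1/60113 - 30*27 = 1/60113 - 810 = -48691529/60113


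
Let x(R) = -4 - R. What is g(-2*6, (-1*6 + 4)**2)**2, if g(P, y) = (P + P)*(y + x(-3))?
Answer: 5184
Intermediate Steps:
g(P, y) = 2*P*(-1 + y) (g(P, y) = (P + P)*(y + (-4 - 1*(-3))) = (2*P)*(y + (-4 + 3)) = (2*P)*(y - 1) = (2*P)*(-1 + y) = 2*P*(-1 + y))
g(-2*6, (-1*6 + 4)**2)**2 = (2*(-2*6)*(-1 + (-1*6 + 4)**2))**2 = (2*(-12)*(-1 + (-6 + 4)**2))**2 = (2*(-12)*(-1 + (-2)**2))**2 = (2*(-12)*(-1 + 4))**2 = (2*(-12)*3)**2 = (-72)**2 = 5184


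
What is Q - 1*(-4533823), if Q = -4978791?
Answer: -444968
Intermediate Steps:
Q - 1*(-4533823) = -4978791 - 1*(-4533823) = -4978791 + 4533823 = -444968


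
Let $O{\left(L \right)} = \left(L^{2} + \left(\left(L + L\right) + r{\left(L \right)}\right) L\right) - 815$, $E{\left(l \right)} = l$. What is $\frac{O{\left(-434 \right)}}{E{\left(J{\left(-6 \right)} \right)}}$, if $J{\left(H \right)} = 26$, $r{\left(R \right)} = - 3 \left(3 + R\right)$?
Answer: $\frac{3091}{26} \approx 118.88$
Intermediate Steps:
$r{\left(R \right)} = -9 - 3 R$
$O{\left(L \right)} = -815 + L^{2} + L \left(-9 - L\right)$ ($O{\left(L \right)} = \left(L^{2} + \left(\left(L + L\right) - \left(9 + 3 L\right)\right) L\right) - 815 = \left(L^{2} + \left(2 L - \left(9 + 3 L\right)\right) L\right) - 815 = \left(L^{2} + \left(-9 - L\right) L\right) - 815 = \left(L^{2} + L \left(-9 - L\right)\right) - 815 = -815 + L^{2} + L \left(-9 - L\right)$)
$\frac{O{\left(-434 \right)}}{E{\left(J{\left(-6 \right)} \right)}} = \frac{-815 - -3906}{26} = \left(-815 + 3906\right) \frac{1}{26} = 3091 \cdot \frac{1}{26} = \frac{3091}{26}$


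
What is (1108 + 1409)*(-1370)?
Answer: -3448290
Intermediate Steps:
(1108 + 1409)*(-1370) = 2517*(-1370) = -3448290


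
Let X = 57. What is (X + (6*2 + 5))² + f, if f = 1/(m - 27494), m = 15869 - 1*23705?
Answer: 193467079/35330 ≈ 5476.0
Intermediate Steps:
m = -7836 (m = 15869 - 23705 = -7836)
f = -1/35330 (f = 1/(-7836 - 27494) = 1/(-35330) = -1/35330 ≈ -2.8305e-5)
(X + (6*2 + 5))² + f = (57 + (6*2 + 5))² - 1/35330 = (57 + (12 + 5))² - 1/35330 = (57 + 17)² - 1/35330 = 74² - 1/35330 = 5476 - 1/35330 = 193467079/35330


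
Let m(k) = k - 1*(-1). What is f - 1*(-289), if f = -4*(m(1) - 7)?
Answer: 309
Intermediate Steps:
m(k) = 1 + k (m(k) = k + 1 = 1 + k)
f = 20 (f = -4*((1 + 1) - 7) = -4*(2 - 7) = -4*(-5) = 20)
f - 1*(-289) = 20 - 1*(-289) = 20 + 289 = 309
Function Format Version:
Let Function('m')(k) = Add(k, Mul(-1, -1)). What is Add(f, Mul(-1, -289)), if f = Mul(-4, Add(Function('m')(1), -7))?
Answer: 309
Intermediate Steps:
Function('m')(k) = Add(1, k) (Function('m')(k) = Add(k, 1) = Add(1, k))
f = 20 (f = Mul(-4, Add(Add(1, 1), -7)) = Mul(-4, Add(2, -7)) = Mul(-4, -5) = 20)
Add(f, Mul(-1, -289)) = Add(20, Mul(-1, -289)) = Add(20, 289) = 309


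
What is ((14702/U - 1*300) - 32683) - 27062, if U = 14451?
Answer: -867695593/14451 ≈ -60044.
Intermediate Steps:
((14702/U - 1*300) - 32683) - 27062 = ((14702/14451 - 1*300) - 32683) - 27062 = ((14702*(1/14451) - 300) - 32683) - 27062 = ((14702/14451 - 300) - 32683) - 27062 = (-4320598/14451 - 32683) - 27062 = -476622631/14451 - 27062 = -867695593/14451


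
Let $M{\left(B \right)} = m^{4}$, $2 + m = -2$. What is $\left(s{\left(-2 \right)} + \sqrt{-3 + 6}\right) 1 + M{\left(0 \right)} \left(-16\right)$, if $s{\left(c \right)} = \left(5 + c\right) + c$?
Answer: $-4095 + \sqrt{3} \approx -4093.3$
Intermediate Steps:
$s{\left(c \right)} = 5 + 2 c$
$m = -4$ ($m = -2 - 2 = -4$)
$M{\left(B \right)} = 256$ ($M{\left(B \right)} = \left(-4\right)^{4} = 256$)
$\left(s{\left(-2 \right)} + \sqrt{-3 + 6}\right) 1 + M{\left(0 \right)} \left(-16\right) = \left(\left(5 + 2 \left(-2\right)\right) + \sqrt{-3 + 6}\right) 1 + 256 \left(-16\right) = \left(\left(5 - 4\right) + \sqrt{3}\right) 1 - 4096 = \left(1 + \sqrt{3}\right) 1 - 4096 = \left(1 + \sqrt{3}\right) - 4096 = -4095 + \sqrt{3}$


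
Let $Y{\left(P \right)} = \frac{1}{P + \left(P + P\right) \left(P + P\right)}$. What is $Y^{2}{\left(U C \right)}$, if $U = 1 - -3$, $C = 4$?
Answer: $\frac{1}{1081600} \approx 9.2456 \cdot 10^{-7}$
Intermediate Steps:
$U = 4$ ($U = 1 + 3 = 4$)
$Y{\left(P \right)} = \frac{1}{P + 4 P^{2}}$ ($Y{\left(P \right)} = \frac{1}{P + 2 P 2 P} = \frac{1}{P + 4 P^{2}}$)
$Y^{2}{\left(U C \right)} = \left(\frac{1}{4 \cdot 4 \left(1 + 4 \cdot 4 \cdot 4\right)}\right)^{2} = \left(\frac{1}{16 \left(1 + 4 \cdot 16\right)}\right)^{2} = \left(\frac{1}{16 \left(1 + 64\right)}\right)^{2} = \left(\frac{1}{16 \cdot 65}\right)^{2} = \left(\frac{1}{16} \cdot \frac{1}{65}\right)^{2} = \left(\frac{1}{1040}\right)^{2} = \frac{1}{1081600}$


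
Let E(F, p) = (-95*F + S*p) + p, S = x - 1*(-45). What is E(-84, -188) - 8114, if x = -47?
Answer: 54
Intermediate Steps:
S = -2 (S = -47 - 1*(-45) = -47 + 45 = -2)
E(F, p) = -p - 95*F (E(F, p) = (-95*F - 2*p) + p = -p - 95*F)
E(-84, -188) - 8114 = (-1*(-188) - 95*(-84)) - 8114 = (188 + 7980) - 8114 = 8168 - 8114 = 54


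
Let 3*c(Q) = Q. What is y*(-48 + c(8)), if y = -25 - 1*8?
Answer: 1496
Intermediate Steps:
c(Q) = Q/3
y = -33 (y = -25 - 8 = -33)
y*(-48 + c(8)) = -33*(-48 + (⅓)*8) = -33*(-48 + 8/3) = -33*(-136/3) = 1496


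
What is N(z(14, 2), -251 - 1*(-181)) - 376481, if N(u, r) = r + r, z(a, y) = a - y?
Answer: -376621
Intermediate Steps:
N(u, r) = 2*r
N(z(14, 2), -251 - 1*(-181)) - 376481 = 2*(-251 - 1*(-181)) - 376481 = 2*(-251 + 181) - 376481 = 2*(-70) - 376481 = -140 - 376481 = -376621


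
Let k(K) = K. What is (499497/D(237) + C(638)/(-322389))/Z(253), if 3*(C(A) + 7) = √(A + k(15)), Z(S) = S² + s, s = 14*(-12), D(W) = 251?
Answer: 161032340090/5165990673399 - √653/61744908447 ≈ 0.031172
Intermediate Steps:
s = -168
Z(S) = -168 + S² (Z(S) = S² - 168 = -168 + S²)
C(A) = -7 + √(15 + A)/3 (C(A) = -7 + √(A + 15)/3 = -7 + √(15 + A)/3)
(499497/D(237) + C(638)/(-322389))/Z(253) = (499497/251 + (-7 + √(15 + 638)/3)/(-322389))/(-168 + 253²) = (499497*(1/251) + (-7 + √653/3)*(-1/322389))/(-168 + 64009) = (499497/251 + (7/322389 - √653/967167))/63841 = (161032340090/80919639 - √653/967167)*(1/63841) = 161032340090/5165990673399 - √653/61744908447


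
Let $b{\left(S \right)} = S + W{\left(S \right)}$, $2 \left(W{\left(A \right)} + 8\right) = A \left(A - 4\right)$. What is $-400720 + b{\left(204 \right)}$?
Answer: $-380124$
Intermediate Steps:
$W{\left(A \right)} = -8 + \frac{A \left(-4 + A\right)}{2}$ ($W{\left(A \right)} = -8 + \frac{A \left(A - 4\right)}{2} = -8 + \frac{A \left(-4 + A\right)}{2}$)
$b{\left(S \right)} = -8 + \frac{S^{2}}{2} - S$ ($b{\left(S \right)} = S - \left(8 + 2 S - \frac{S^{2}}{2}\right) = -8 + \frac{S^{2}}{2} - S$)
$-400720 + b{\left(204 \right)} = -400720 - \left(212 - 20808\right) = -400720 - -20596 = -400720 + 20596 = -380124$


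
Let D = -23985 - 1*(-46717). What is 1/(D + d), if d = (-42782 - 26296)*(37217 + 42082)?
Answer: -1/5477793590 ≈ -1.8256e-10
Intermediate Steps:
D = 22732 (D = -23985 + 46717 = 22732)
d = -5477816322 (d = -69078*79299 = -5477816322)
1/(D + d) = 1/(22732 - 5477816322) = 1/(-5477793590) = -1/5477793590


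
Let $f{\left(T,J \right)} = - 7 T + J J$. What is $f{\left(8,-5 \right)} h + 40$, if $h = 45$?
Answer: $-1355$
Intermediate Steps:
$f{\left(T,J \right)} = J^{2} - 7 T$ ($f{\left(T,J \right)} = - 7 T + J^{2} = J^{2} - 7 T$)
$f{\left(8,-5 \right)} h + 40 = \left(\left(-5\right)^{2} - 56\right) 45 + 40 = \left(25 - 56\right) 45 + 40 = \left(-31\right) 45 + 40 = -1395 + 40 = -1355$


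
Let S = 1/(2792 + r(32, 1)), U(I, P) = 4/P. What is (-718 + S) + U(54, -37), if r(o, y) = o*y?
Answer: -75033643/104488 ≈ -718.11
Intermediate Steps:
S = 1/2824 (S = 1/(2792 + 32*1) = 1/(2792 + 32) = 1/2824 ≈ 0.00035411)
(-718 + S) + U(54, -37) = (-718 + 1/2824) + 4/(-37) = -2027631/2824 + 4*(-1/37) = -2027631/2824 - 4/37 = -75033643/104488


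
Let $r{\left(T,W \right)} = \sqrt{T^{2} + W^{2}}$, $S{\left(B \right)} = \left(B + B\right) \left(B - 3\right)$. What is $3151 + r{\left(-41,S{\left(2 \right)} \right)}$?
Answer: $3151 + \sqrt{1697} \approx 3192.2$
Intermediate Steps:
$S{\left(B \right)} = 2 B \left(-3 + B\right)$ ($S{\left(B \right)} = 2 B \left(B - 3\right) = 2 B \left(-3 + B\right)$)
$3151 + r{\left(-41,S{\left(2 \right)} \right)} = 3151 + \sqrt{\left(-41\right)^{2} + \left(2 \cdot 2 \left(-3 + 2\right)\right)^{2}} = 3151 + \sqrt{1681 + \left(2 \cdot 2 \left(-1\right)\right)^{2}} = 3151 + \sqrt{1681 + \left(-4\right)^{2}} = 3151 + \sqrt{1681 + 16} = 3151 + \sqrt{1697}$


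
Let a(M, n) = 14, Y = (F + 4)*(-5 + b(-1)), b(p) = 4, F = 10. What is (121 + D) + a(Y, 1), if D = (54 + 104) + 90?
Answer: 383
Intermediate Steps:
Y = -14 (Y = (10 + 4)*(-5 + 4) = 14*(-1) = -14)
D = 248 (D = 158 + 90 = 248)
(121 + D) + a(Y, 1) = (121 + 248) + 14 = 369 + 14 = 383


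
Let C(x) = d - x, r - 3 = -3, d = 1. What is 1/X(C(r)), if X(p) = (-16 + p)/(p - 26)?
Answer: 5/3 ≈ 1.6667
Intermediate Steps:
r = 0 (r = 3 - 3 = 0)
C(x) = 1 - x
X(p) = (-16 + p)/(-26 + p)
1/X(C(r)) = 1/((-16 + (1 - 1*0))/(-26 + (1 - 1*0))) = 1/((-16 + (1 + 0))/(-26 + (1 + 0))) = 1/((-16 + 1)/(-26 + 1)) = 1/(-15/(-25)) = 1/(-1/25*(-15)) = 1/(⅗) = 5/3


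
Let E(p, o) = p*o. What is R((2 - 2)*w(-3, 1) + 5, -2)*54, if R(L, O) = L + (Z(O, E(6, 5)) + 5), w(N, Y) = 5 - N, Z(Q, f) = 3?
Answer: 702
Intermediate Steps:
E(p, o) = o*p
R(L, O) = 8 + L (R(L, O) = L + (3 + 5) = L + 8 = 8 + L)
R((2 - 2)*w(-3, 1) + 5, -2)*54 = (8 + ((2 - 2)*(5 - 1*(-3)) + 5))*54 = (8 + (0*(5 + 3) + 5))*54 = (8 + (0*8 + 5))*54 = (8 + (0 + 5))*54 = (8 + 5)*54 = 13*54 = 702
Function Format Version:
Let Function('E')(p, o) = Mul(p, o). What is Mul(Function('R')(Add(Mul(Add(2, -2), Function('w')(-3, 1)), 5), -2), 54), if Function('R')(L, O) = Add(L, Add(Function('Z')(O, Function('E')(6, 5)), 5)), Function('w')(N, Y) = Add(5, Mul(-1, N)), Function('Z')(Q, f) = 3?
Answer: 702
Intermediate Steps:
Function('E')(p, o) = Mul(o, p)
Function('R')(L, O) = Add(8, L) (Function('R')(L, O) = Add(L, Add(3, 5)) = Add(L, 8) = Add(8, L))
Mul(Function('R')(Add(Mul(Add(2, -2), Function('w')(-3, 1)), 5), -2), 54) = Mul(Add(8, Add(Mul(Add(2, -2), Add(5, Mul(-1, -3))), 5)), 54) = Mul(Add(8, Add(Mul(0, Add(5, 3)), 5)), 54) = Mul(Add(8, Add(Mul(0, 8), 5)), 54) = Mul(Add(8, Add(0, 5)), 54) = Mul(Add(8, 5), 54) = Mul(13, 54) = 702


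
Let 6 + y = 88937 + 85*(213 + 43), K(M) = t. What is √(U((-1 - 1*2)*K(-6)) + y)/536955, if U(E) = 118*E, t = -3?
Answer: √12417/178985 ≈ 0.00062258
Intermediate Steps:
K(M) = -3
y = 110691 (y = -6 + (88937 + 85*(213 + 43)) = -6 + (88937 + 85*256) = -6 + (88937 + 21760) = -6 + 110697 = 110691)
√(U((-1 - 1*2)*K(-6)) + y)/536955 = √(118*((-1 - 1*2)*(-3)) + 110691)/536955 = √(118*((-1 - 2)*(-3)) + 110691)*(1/536955) = √(118*(-3*(-3)) + 110691)*(1/536955) = √(118*9 + 110691)*(1/536955) = √(1062 + 110691)*(1/536955) = √111753*(1/536955) = (3*√12417)*(1/536955) = √12417/178985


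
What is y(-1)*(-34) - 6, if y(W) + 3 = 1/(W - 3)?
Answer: 209/2 ≈ 104.50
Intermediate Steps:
y(W) = -3 + 1/(-3 + W) (y(W) = -3 + 1/(W - 3) = -3 + 1/(-3 + W))
y(-1)*(-34) - 6 = ((10 - 3*(-1))/(-3 - 1))*(-34) - 6 = ((10 + 3)/(-4))*(-34) - 6 = -¼*13*(-34) - 6 = -13/4*(-34) - 6 = 221/2 - 6 = 209/2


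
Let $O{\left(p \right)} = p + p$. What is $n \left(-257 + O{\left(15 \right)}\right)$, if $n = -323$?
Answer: $73321$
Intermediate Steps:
$O{\left(p \right)} = 2 p$
$n \left(-257 + O{\left(15 \right)}\right) = - 323 \left(-257 + 2 \cdot 15\right) = - 323 \left(-257 + 30\right) = \left(-323\right) \left(-227\right) = 73321$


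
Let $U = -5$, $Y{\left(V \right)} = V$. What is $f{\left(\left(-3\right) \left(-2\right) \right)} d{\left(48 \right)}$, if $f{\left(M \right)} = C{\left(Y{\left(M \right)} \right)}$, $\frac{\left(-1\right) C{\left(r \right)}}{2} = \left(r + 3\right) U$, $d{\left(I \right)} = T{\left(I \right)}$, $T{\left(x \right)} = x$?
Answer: $4320$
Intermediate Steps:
$d{\left(I \right)} = I$
$C{\left(r \right)} = 30 + 10 r$ ($C{\left(r \right)} = - 2 \left(r + 3\right) \left(-5\right) = - 2 \left(3 + r\right) \left(-5\right) = - 2 \left(-15 - 5 r\right) = 30 + 10 r$)
$f{\left(M \right)} = 30 + 10 M$
$f{\left(\left(-3\right) \left(-2\right) \right)} d{\left(48 \right)} = \left(30 + 10 \left(\left(-3\right) \left(-2\right)\right)\right) 48 = \left(30 + 10 \cdot 6\right) 48 = \left(30 + 60\right) 48 = 90 \cdot 48 = 4320$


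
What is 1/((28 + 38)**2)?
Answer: 1/4356 ≈ 0.00022957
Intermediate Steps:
1/((28 + 38)**2) = 1/(66**2) = 1/4356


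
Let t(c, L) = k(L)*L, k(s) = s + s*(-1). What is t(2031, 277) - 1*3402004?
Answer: -3402004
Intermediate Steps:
k(s) = 0 (k(s) = s - s = 0)
t(c, L) = 0 (t(c, L) = 0*L = 0)
t(2031, 277) - 1*3402004 = 0 - 1*3402004 = 0 - 3402004 = -3402004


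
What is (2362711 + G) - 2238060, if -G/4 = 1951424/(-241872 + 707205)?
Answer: 57996418087/465333 ≈ 1.2463e+5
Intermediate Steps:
G = -7805696/465333 (G = -7805696/(-241872 + 707205) = -7805696/465333 ≈ -16.774)
(2362711 + G) - 2238060 = (2362711 - 7805696/465333) - 2238060 = 1099439592067/465333 - 2238060 = 57996418087/465333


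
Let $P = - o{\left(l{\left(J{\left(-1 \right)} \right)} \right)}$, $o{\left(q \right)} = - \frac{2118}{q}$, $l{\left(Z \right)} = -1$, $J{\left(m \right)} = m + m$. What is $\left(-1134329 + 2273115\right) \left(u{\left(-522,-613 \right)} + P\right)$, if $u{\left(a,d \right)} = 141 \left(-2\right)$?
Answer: $-2733086400$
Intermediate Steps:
$J{\left(m \right)} = 2 m$
$u{\left(a,d \right)} = -282$
$P = -2118$ ($P = - \frac{-2118}{-1} = - \left(-2118\right) \left(-1\right) = \left(-1\right) 2118 = -2118$)
$\left(-1134329 + 2273115\right) \left(u{\left(-522,-613 \right)} + P\right) = \left(-1134329 + 2273115\right) \left(-282 - 2118\right) = 1138786 \left(-2400\right) = -2733086400$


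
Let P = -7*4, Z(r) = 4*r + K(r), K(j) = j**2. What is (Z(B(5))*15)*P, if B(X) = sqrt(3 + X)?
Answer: -3360 - 3360*sqrt(2) ≈ -8111.8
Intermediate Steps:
Z(r) = r**2 + 4*r (Z(r) = 4*r + r**2 = r**2 + 4*r)
P = -28
(Z(B(5))*15)*P = ((sqrt(3 + 5)*(4 + sqrt(3 + 5)))*15)*(-28) = ((sqrt(8)*(4 + sqrt(8)))*15)*(-28) = (((2*sqrt(2))*(4 + 2*sqrt(2)))*15)*(-28) = ((2*sqrt(2)*(4 + 2*sqrt(2)))*15)*(-28) = (30*sqrt(2)*(4 + 2*sqrt(2)))*(-28) = -840*sqrt(2)*(4 + 2*sqrt(2))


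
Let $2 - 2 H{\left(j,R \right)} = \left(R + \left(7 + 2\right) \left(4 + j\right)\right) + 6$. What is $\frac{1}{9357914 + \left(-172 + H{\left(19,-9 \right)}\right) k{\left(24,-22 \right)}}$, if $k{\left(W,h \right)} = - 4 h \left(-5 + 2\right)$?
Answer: $\frac{1}{9429986} \approx 1.0604 \cdot 10^{-7}$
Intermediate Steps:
$H{\left(j,R \right)} = -20 - \frac{9 j}{2} - \frac{R}{2}$ ($H{\left(j,R \right)} = 1 - \frac{\left(R + \left(7 + 2\right) \left(4 + j\right)\right) + 6}{2} = 1 - \frac{\left(R + 9 \left(4 + j\right)\right) + 6}{2} = 1 - \frac{\left(R + \left(36 + 9 j\right)\right) + 6}{2} = 1 - \frac{\left(36 + R + 9 j\right) + 6}{2} = 1 - \frac{42 + R + 9 j}{2} = 1 - \left(21 + \frac{R}{2} + \frac{9 j}{2}\right) = -20 - \frac{9 j}{2} - \frac{R}{2}$)
$k{\left(W,h \right)} = 12 h$ ($k{\left(W,h \right)} = - 4 h \left(-3\right) = 12 h$)
$\frac{1}{9357914 + \left(-172 + H{\left(19,-9 \right)}\right) k{\left(24,-22 \right)}} = \frac{1}{9357914 + \left(-172 - 101\right) 12 \left(-22\right)} = \frac{1}{9357914 + \left(-172 - 101\right) \left(-264\right)} = \frac{1}{9357914 - -72072} = \frac{1}{9357914 + 72072} = \frac{1}{9429986}$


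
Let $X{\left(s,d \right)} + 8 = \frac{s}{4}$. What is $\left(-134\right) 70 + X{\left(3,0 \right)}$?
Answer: $- \frac{37549}{4} \approx -9387.3$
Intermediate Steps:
$X{\left(s,d \right)} = -8 + \frac{s}{4}$
$\left(-134\right) 70 + X{\left(3,0 \right)} = \left(-134\right) 70 + \left(-8 + \frac{1}{4} \cdot 3\right) = -9380 + \left(-8 + \frac{3}{4}\right) = -9380 - \frac{29}{4} = - \frac{37549}{4}$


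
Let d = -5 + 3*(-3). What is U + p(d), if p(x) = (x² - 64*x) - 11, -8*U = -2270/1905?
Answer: 1647671/1524 ≈ 1081.1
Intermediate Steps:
U = 227/1524 (U = -(-1135)/(4*1905) = -⅛*(-454/381) = 227/1524 ≈ 0.14895)
d = -14 (d = -5 - 9 = -14)
p(x) = -11 + x² - 64*x
U + p(d) = 227/1524 + (-11 + (-14)² - 64*(-14)) = 227/1524 + (-11 + 196 + 896) = 227/1524 + 1081 = 1647671/1524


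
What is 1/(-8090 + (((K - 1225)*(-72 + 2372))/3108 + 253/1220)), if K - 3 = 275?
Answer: -947940/8332958519 ≈ -0.00011376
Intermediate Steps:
K = 278 (K = 3 + 275 = 278)
1/(-8090 + (((K - 1225)*(-72 + 2372))/3108 + 253/1220)) = 1/(-8090 + (((278 - 1225)*(-72 + 2372))/3108 + 253/1220)) = 1/(-8090 + (-947*2300*(1/3108) + 253*(1/1220))) = 1/(-8090 + (-2178100*1/3108 + 253/1220)) = 1/(-8090 + (-544525/777 + 253/1220)) = 1/(-8090 - 664123919/947940) = 1/(-8332958519/947940) = -947940/8332958519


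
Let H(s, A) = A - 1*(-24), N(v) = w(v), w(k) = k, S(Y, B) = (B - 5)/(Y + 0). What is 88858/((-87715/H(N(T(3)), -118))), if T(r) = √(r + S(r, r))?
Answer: 8352652/87715 ≈ 95.225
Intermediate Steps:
S(Y, B) = (-5 + B)/Y
T(r) = √(r + (-5 + r)/r)
N(v) = v
H(s, A) = 24 + A (H(s, A) = A + 24 = 24 + A)
88858/((-87715/H(N(T(3)), -118))) = 88858/((-87715/(24 - 118))) = 88858/((-87715/(-94))) = 88858/((-87715*(-1/94))) = 88858/(87715/94) = 88858*(94/87715) = 8352652/87715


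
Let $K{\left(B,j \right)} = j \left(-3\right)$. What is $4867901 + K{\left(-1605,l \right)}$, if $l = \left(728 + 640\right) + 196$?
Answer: $4863209$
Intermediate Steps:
$l = 1564$ ($l = 1368 + 196 = 1564$)
$K{\left(B,j \right)} = - 3 j$
$4867901 + K{\left(-1605,l \right)} = 4867901 - 4692 = 4863209$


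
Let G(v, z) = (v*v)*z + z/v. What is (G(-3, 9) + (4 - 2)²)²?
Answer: 6724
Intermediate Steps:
G(v, z) = z/v + z*v² (G(v, z) = v²*z + z/v = z*v² + z/v = z/v + z*v²)
(G(-3, 9) + (4 - 2)²)² = (9*(1 + (-3)³)/(-3) + (4 - 2)²)² = (9*(-⅓)*(1 - 27) + 2²)² = (9*(-⅓)*(-26) + 4)² = (78 + 4)² = 82² = 6724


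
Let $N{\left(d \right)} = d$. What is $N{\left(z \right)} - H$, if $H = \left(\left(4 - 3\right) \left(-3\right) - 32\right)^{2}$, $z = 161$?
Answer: $-1064$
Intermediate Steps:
$H = 1225$ ($H = \left(1 \left(-3\right) - 32\right)^{2} = \left(-3 - 32\right)^{2} = \left(-35\right)^{2} = 1225$)
$N{\left(z \right)} - H = 161 - 1225 = -1064$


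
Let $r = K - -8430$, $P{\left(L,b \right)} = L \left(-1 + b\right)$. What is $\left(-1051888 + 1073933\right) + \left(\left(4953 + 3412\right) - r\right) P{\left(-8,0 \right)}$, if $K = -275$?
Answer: $23725$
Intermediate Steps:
$r = 8155$ ($r = -275 - -8430 = -275 + 8430 = 8155$)
$\left(-1051888 + 1073933\right) + \left(\left(4953 + 3412\right) - r\right) P{\left(-8,0 \right)} = \left(-1051888 + 1073933\right) + \left(\left(4953 + 3412\right) - 8155\right) \left(- 8 \left(-1 + 0\right)\right) = 22045 + \left(8365 - 8155\right) \left(\left(-8\right) \left(-1\right)\right) = 22045 + 210 \cdot 8 = 22045 + 1680 = 23725$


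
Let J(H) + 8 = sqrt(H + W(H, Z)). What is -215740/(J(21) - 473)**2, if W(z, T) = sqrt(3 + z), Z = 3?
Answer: -215740/(481 - sqrt(21 + 2*sqrt(6)))**2 ≈ -0.95253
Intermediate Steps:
J(H) = -8 + sqrt(H + sqrt(3 + H))
-215740/(J(21) - 473)**2 = -215740/((-8 + sqrt(21 + sqrt(3 + 21))) - 473)**2 = -215740/((-8 + sqrt(21 + sqrt(24))) - 473)**2 = -215740/((-8 + sqrt(21 + 2*sqrt(6))) - 473)**2 = -215740/(-481 + sqrt(21 + 2*sqrt(6)))**2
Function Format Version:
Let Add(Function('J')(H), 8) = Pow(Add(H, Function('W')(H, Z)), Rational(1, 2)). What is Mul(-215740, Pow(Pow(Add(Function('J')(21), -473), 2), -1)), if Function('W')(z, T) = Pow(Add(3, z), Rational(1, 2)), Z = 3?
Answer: Mul(-215740, Pow(Add(481, Mul(-1, Pow(Add(21, Mul(2, Pow(6, Rational(1, 2)))), Rational(1, 2)))), -2)) ≈ -0.95253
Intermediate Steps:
Function('J')(H) = Add(-8, Pow(Add(H, Pow(Add(3, H), Rational(1, 2))), Rational(1, 2)))
Mul(-215740, Pow(Pow(Add(Function('J')(21), -473), 2), -1)) = Mul(-215740, Pow(Pow(Add(Add(-8, Pow(Add(21, Pow(Add(3, 21), Rational(1, 2))), Rational(1, 2))), -473), 2), -1)) = Mul(-215740, Pow(Pow(Add(Add(-8, Pow(Add(21, Pow(24, Rational(1, 2))), Rational(1, 2))), -473), 2), -1)) = Mul(-215740, Pow(Pow(Add(Add(-8, Pow(Add(21, Mul(2, Pow(6, Rational(1, 2)))), Rational(1, 2))), -473), 2), -1)) = Mul(-215740, Pow(Pow(Add(-481, Pow(Add(21, Mul(2, Pow(6, Rational(1, 2)))), Rational(1, 2))), 2), -1)) = Mul(-215740, Pow(Add(-481, Pow(Add(21, Mul(2, Pow(6, Rational(1, 2)))), Rational(1, 2))), -2))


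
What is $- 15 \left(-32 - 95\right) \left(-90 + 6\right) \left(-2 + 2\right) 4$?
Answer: $0$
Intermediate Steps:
$- 15 \left(-32 - 95\right) \left(-90 + 6\right) \left(-2 + 2\right) 4 = - 15 \left(\left(-127\right) \left(-84\right)\right) 0 \cdot 4 = \left(-15\right) 10668 \cdot 0 = \left(-160020\right) 0 = 0$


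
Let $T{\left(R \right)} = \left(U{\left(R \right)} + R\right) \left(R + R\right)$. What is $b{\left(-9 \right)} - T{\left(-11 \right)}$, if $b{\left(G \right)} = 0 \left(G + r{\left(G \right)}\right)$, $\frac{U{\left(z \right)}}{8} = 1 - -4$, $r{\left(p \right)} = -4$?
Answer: $638$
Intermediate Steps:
$U{\left(z \right)} = 40$ ($U{\left(z \right)} = 8 \left(1 - -4\right) = 8 \left(1 + 4\right) = 8 \cdot 5 = 40$)
$b{\left(G \right)} = 0$ ($b{\left(G \right)} = 0 \left(G - 4\right) = 0 \left(-4 + G\right) = 0$)
$T{\left(R \right)} = 2 R \left(40 + R\right)$ ($T{\left(R \right)} = \left(40 + R\right) \left(R + R\right) = \left(40 + R\right) 2 R = 2 R \left(40 + R\right)$)
$b{\left(-9 \right)} - T{\left(-11 \right)} = 0 - 2 \left(-11\right) \left(40 - 11\right) = 0 - 2 \left(-11\right) 29 = 0 - -638 = 0 + 638 = 638$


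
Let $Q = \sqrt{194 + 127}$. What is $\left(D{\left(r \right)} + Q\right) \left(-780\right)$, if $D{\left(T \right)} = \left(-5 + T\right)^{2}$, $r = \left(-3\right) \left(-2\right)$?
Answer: $-780 - 780 \sqrt{321} \approx -14755.0$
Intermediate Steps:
$r = 6$
$Q = \sqrt{321} \approx 17.916$
$\left(D{\left(r \right)} + Q\right) \left(-780\right) = \left(\left(-5 + 6\right)^{2} + \sqrt{321}\right) \left(-780\right) = \left(1^{2} + \sqrt{321}\right) \left(-780\right) = \left(1 + \sqrt{321}\right) \left(-780\right) = -780 - 780 \sqrt{321}$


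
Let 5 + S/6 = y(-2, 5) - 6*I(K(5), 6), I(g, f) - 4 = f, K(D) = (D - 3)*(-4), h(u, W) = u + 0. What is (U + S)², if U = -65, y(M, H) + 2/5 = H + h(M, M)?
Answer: 4826809/25 ≈ 1.9307e+5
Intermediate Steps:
h(u, W) = u
K(D) = 12 - 4*D (K(D) = (-3 + D)*(-4) = 12 - 4*D)
I(g, f) = 4 + f
y(M, H) = -⅖ + H + M (y(M, H) = -⅖ + (H + M) = -⅖ + H + M)
S = -1872/5 (S = -30 + 6*((-⅖ + 5 - 2) - 6*(4 + 6)) = -30 + 6*(13/5 - 6*10) = -30 + 6*(13/5 - 60) = -30 + 6*(-287/5) = -30 - 1722/5 = -1872/5 ≈ -374.40)
(U + S)² = (-65 - 1872/5)² = (-2197/5)² = 4826809/25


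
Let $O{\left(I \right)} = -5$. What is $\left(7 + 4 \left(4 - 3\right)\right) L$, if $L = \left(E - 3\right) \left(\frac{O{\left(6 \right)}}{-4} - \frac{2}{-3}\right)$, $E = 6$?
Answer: $\frac{253}{4} \approx 63.25$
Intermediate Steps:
$L = \frac{23}{4}$ ($L = \left(6 - 3\right) \left(- \frac{5}{-4} - \frac{2}{-3}\right) = 3 \left(\left(-5\right) \left(- \frac{1}{4}\right) - - \frac{2}{3}\right) = 3 \left(\frac{5}{4} + \frac{2}{3}\right) = 3 \cdot \frac{23}{12} = \frac{23}{4} \approx 5.75$)
$\left(7 + 4 \left(4 - 3\right)\right) L = \left(7 + 4 \left(4 - 3\right)\right) \frac{23}{4} = \left(7 + 4 \cdot 1\right) \frac{23}{4} = \left(7 + 4\right) \frac{23}{4} = 11 \cdot \frac{23}{4} = \frac{253}{4}$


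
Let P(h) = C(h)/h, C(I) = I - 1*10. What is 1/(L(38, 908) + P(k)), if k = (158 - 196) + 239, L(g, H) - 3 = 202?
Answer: 201/41396 ≈ 0.0048555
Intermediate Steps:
C(I) = -10 + I (C(I) = I - 10 = -10 + I)
L(g, H) = 205 (L(g, H) = 3 + 202 = 205)
k = 201 (k = -38 + 239 = 201)
P(h) = (-10 + h)/h
1/(L(38, 908) + P(k)) = 1/(205 + (-10 + 201)/201) = 1/(205 + (1/201)*191) = 1/(205 + 191/201) = 1/(41396/201) = 201/41396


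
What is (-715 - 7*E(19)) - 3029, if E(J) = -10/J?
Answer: -71066/19 ≈ -3740.3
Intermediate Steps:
(-715 - 7*E(19)) - 3029 = (-715 - (-70)/19) - 3029 = (-715 - 7*(-10/19)) - 3029 = (-715 + 70/19) - 3029 = -13515/19 - 3029 = -71066/19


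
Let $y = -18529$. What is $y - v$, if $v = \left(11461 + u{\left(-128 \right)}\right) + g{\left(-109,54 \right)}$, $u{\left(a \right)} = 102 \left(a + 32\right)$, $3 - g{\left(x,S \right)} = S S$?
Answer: $-17285$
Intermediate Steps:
$g{\left(x,S \right)} = 3 - S^{2}$ ($g{\left(x,S \right)} = 3 - S S = 3 - S^{2}$)
$u{\left(a \right)} = 3264 + 102 a$ ($u{\left(a \right)} = 102 \left(32 + a\right) = 3264 + 102 a$)
$v = -1244$ ($v = \left(11461 + \left(3264 + 102 \left(-128\right)\right)\right) + \left(3 - 54^{2}\right) = \left(11461 + \left(3264 - 13056\right)\right) + \left(3 - 2916\right) = \left(11461 - 9792\right) + \left(3 - 2916\right) = 1669 - 2913 = -1244$)
$y - v = -18529 - -1244 = -18529 + 1244 = -17285$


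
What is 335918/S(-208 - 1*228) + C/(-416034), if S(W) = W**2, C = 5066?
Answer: 34697570719/19771599816 ≈ 1.7549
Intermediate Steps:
335918/S(-208 - 1*228) + C/(-416034) = 335918/((-208 - 1*228)**2) + 5066/(-416034) = 335918/((-208 - 228)**2) + 5066*(-1/416034) = 335918/((-436)**2) - 2533/208017 = 335918/190096 - 2533/208017 = 335918*(1/190096) - 2533/208017 = 167959/95048 - 2533/208017 = 34697570719/19771599816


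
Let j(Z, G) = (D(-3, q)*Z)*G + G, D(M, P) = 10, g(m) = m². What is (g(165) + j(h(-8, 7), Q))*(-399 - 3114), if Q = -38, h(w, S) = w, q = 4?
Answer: -106187451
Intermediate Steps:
j(Z, G) = G + 10*G*Z (j(Z, G) = (10*Z)*G + G = 10*G*Z + G = G + 10*G*Z)
(g(165) + j(h(-8, 7), Q))*(-399 - 3114) = (165² - 38*(1 + 10*(-8)))*(-399 - 3114) = (27225 - 38*(1 - 80))*(-3513) = (27225 - 38*(-79))*(-3513) = (27225 + 3002)*(-3513) = 30227*(-3513) = -106187451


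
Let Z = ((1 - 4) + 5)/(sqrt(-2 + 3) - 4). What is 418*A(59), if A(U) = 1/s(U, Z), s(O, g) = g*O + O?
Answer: 1254/59 ≈ 21.254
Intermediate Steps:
Z = -2/3 (Z = (-3 + 5)/(sqrt(1) - 4) = 2/(1 - 4) = 2/(-3) = 2*(-1/3) = -2/3 ≈ -0.66667)
s(O, g) = O + O*g (s(O, g) = O*g + O = O + O*g)
A(U) = 3/U (A(U) = 1/(U*(1 - 2/3)) = 1/(U*(1/3)) = 1/(U/3) = 3/U)
418*A(59) = 418*(3/59) = 1254/59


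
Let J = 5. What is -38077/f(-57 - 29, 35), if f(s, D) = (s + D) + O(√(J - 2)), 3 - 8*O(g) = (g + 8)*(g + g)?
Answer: 41732392/56051 - 4873856*√3/168153 ≈ 694.34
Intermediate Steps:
O(g) = 3/8 - g*(8 + g)/4 (O(g) = 3/8 - (g + 8)*(g + g)/8 = 3/8 - (8 + g)*2*g/8 = 3/8 - g*(8 + g)/4)
f(s, D) = -3/8 + D + s - 2*√3 (f(s, D) = (s + D) + (3/8 - 2*√(5 - 2) - (√(5 - 2))²/4) = (D + s) + (3/8 - 2*√3 - (√3)²/4) = (D + s) + (3/8 - 2*√3 - ¼*3) = (D + s) + (3/8 - 2*√3 - ¾) = (D + s) + (-3/8 - 2*√3) = -3/8 + D + s - 2*√3)
-38077/f(-57 - 29, 35) = -38077/(-3/8 + 35 + (-57 - 29) - 2*√3) = -38077/(-3/8 + 35 - 86 - 2*√3) = -38077/(-411/8 - 2*√3)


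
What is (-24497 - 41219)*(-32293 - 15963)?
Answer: 3171191296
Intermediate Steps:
(-24497 - 41219)*(-32293 - 15963) = -65716*(-48256) = 3171191296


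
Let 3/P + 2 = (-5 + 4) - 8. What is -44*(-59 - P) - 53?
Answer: 2531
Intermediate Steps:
P = -3/11 (P = 3/(-2 + ((-5 + 4) - 8)) = 3/(-2 + (-1 - 8)) = 3/(-2 - 9) = 3/(-11) = 3*(-1/11) = -3/11 ≈ -0.27273)
-44*(-59 - P) - 53 = -44*(-59 - 1*(-3/11)) - 53 = -44*(-59 + 3/11) - 53 = -44*(-646/11) - 53 = 2584 - 53 = 2531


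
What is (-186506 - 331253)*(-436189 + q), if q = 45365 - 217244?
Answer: 314832679612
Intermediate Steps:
q = -171879
(-186506 - 331253)*(-436189 + q) = (-186506 - 331253)*(-436189 - 171879) = -517759*(-608068) = 314832679612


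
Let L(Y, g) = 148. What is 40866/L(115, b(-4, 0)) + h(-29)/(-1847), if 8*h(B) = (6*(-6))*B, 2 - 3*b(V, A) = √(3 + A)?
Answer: 18865047/68339 ≈ 276.05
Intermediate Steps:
b(V, A) = ⅔ - √(3 + A)/3
h(B) = -9*B/2 (h(B) = ((6*(-6))*B)/8 = (-36*B)/8 = -9*B/2)
40866/L(115, b(-4, 0)) + h(-29)/(-1847) = 40866/148 - 9/2*(-29)/(-1847) = 40866*(1/148) + (261/2)*(-1/1847) = 20433/74 - 261/3694 = 18865047/68339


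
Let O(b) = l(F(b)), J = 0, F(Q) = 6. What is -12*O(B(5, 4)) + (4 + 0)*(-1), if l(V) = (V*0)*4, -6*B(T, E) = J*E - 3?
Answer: -4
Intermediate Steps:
B(T, E) = ½ (B(T, E) = -(0*E - 3)/6 = -(0 - 3)/6 = -⅙*(-3) = ½)
l(V) = 0 (l(V) = 0*4 = 0)
O(b) = 0
-12*O(B(5, 4)) + (4 + 0)*(-1) = -12*0 + (4 + 0)*(-1) = 0 + 4*(-1) = 0 - 4 = -4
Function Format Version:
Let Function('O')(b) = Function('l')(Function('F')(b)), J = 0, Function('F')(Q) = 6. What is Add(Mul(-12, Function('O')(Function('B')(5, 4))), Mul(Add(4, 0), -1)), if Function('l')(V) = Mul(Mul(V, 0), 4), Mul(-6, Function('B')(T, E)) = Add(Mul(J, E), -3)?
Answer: -4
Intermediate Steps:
Function('B')(T, E) = Rational(1, 2) (Function('B')(T, E) = Mul(Rational(-1, 6), Add(Mul(0, E), -3)) = Mul(Rational(-1, 6), Add(0, -3)) = Mul(Rational(-1, 6), -3) = Rational(1, 2))
Function('l')(V) = 0 (Function('l')(V) = Mul(0, 4) = 0)
Function('O')(b) = 0
Add(Mul(-12, Function('O')(Function('B')(5, 4))), Mul(Add(4, 0), -1)) = Add(Mul(-12, 0), Mul(Add(4, 0), -1)) = Add(0, Mul(4, -1)) = Add(0, -4) = -4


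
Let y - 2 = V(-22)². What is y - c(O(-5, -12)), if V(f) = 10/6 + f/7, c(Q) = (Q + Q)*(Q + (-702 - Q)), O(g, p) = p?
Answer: -7428125/441 ≈ -16844.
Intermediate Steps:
c(Q) = -1404*Q (c(Q) = (2*Q)*(-702) = -1404*Q)
V(f) = 5/3 + f/7 (V(f) = 10*(⅙) + f*(⅐) = 5/3 + f/7)
y = 1843/441 (y = 2 + (5/3 + (⅐)*(-22))² = 2 + (5/3 - 22/7)² = 2 + (-31/21)² = 2 + 961/441 = 1843/441 ≈ 4.1791)
y - c(O(-5, -12)) = 1843/441 - (-1404)*(-12) = 1843/441 - 1*16848 = 1843/441 - 16848 = -7428125/441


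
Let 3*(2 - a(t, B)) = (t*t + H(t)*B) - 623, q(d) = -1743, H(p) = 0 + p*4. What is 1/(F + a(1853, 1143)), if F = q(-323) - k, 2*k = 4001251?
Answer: -6/35824003 ≈ -1.6749e-7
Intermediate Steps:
k = 4001251/2 (k = (½)*4001251 = 4001251/2 ≈ 2.0006e+6)
H(p) = 4*p (H(p) = 0 + 4*p = 4*p)
a(t, B) = 629/3 - t²/3 - 4*B*t/3 (a(t, B) = 2 - ((t*t + (4*t)*B) - 623)/3 = 2 - ((t² + 4*B*t) - 623)/3 = 2 - (-623 + t² + 4*B*t)/3 = 2 + (623/3 - t²/3 - 4*B*t/3) = 629/3 - t²/3 - 4*B*t/3)
F = -4004737/2 (F = -1743 - 1*4001251/2 = -1743 - 4001251/2 = -4004737/2 ≈ -2.0024e+6)
1/(F + a(1853, 1143)) = 1/(-4004737/2 + (629/3 - ⅓*1853² - 4/3*1143*1853)) = 1/(-4004737/2 + (629/3 - ⅓*3433609 - 2823972)) = 1/(-4004737/2 + (629/3 - 3433609/3 - 2823972)) = 1/(-4004737/2 - 11904896/3) = 1/(-35824003/6) = -6/35824003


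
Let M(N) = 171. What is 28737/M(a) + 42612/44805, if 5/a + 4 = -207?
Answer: 47957331/283765 ≈ 169.00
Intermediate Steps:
a = -5/211 (a = 5/(-4 - 207) = 5/(-211) = 5*(-1/211) = -5/211 ≈ -0.023697)
28737/M(a) + 42612/44805 = 28737/171 + 42612/44805 = 28737*(1/171) + 42612*(1/44805) = 3193/19 + 14204/14935 = 47957331/283765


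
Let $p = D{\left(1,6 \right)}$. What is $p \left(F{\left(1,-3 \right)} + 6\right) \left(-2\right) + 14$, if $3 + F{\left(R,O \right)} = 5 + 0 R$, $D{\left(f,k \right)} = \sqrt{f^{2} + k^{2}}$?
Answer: $14 - 16 \sqrt{37} \approx -83.324$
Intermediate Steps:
$p = \sqrt{37}$ ($p = \sqrt{1^{2} + 6^{2}} = \sqrt{1 + 36} = \sqrt{37} \approx 6.0828$)
$F{\left(R,O \right)} = 2$ ($F{\left(R,O \right)} = -3 + \left(5 + 0 R\right) = -3 + \left(5 + 0\right) = -3 + 5 = 2$)
$p \left(F{\left(1,-3 \right)} + 6\right) \left(-2\right) + 14 = \sqrt{37} \left(2 + 6\right) \left(-2\right) + 14 = \sqrt{37} \cdot 8 \left(-2\right) + 14 = \sqrt{37} \left(-16\right) + 14 = - 16 \sqrt{37} + 14 = 14 - 16 \sqrt{37}$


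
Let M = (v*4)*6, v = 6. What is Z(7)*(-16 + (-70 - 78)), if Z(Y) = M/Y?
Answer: -23616/7 ≈ -3373.7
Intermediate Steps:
M = 144 (M = (6*4)*6 = 24*6 = 144)
Z(Y) = 144/Y
Z(7)*(-16 + (-70 - 78)) = (144/7)*(-16 + (-70 - 78)) = (144*(⅐))*(-16 - 148) = (144/7)*(-164) = -23616/7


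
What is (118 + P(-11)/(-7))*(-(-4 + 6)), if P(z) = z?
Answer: -1674/7 ≈ -239.14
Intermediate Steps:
(118 + P(-11)/(-7))*(-(-4 + 6)) = (118 - 11/(-7))*(-(-4 + 6)) = (118 - 11*(-⅐))*(-1*2) = (118 + 11/7)*(-2) = (837/7)*(-2) = -1674/7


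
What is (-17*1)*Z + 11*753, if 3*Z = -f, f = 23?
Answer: 25240/3 ≈ 8413.3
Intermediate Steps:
Z = -23/3 (Z = (-1*23)/3 = (⅓)*(-23) = -23/3 ≈ -7.6667)
(-17*1)*Z + 11*753 = -17*1*(-23/3) + 11*753 = -17*(-23/3) + 8283 = 391/3 + 8283 = 25240/3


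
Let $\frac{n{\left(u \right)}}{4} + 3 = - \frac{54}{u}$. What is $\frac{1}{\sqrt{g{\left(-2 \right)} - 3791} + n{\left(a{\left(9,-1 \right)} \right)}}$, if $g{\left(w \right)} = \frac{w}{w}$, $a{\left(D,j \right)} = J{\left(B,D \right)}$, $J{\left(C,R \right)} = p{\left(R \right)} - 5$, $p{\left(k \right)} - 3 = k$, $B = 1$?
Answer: $- \frac{210}{27571} - \frac{49 i \sqrt{3790}}{275710} \approx -0.0076167 - 0.010941 i$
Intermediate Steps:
$p{\left(k \right)} = 3 + k$
$J{\left(C,R \right)} = -2 + R$ ($J{\left(C,R \right)} = \left(3 + R\right) - 5 = -2 + R$)
$a{\left(D,j \right)} = -2 + D$
$g{\left(w \right)} = 1$
$n{\left(u \right)} = -12 - \frac{216}{u}$ ($n{\left(u \right)} = -12 + 4 \left(- \frac{54}{u}\right) = -12 - \frac{216}{u}$)
$\frac{1}{\sqrt{g{\left(-2 \right)} - 3791} + n{\left(a{\left(9,-1 \right)} \right)}} = \frac{1}{\sqrt{1 - 3791} - \left(12 + \frac{216}{-2 + 9}\right)} = \frac{1}{\sqrt{-3790} - \left(12 + \frac{216}{7}\right)} = \frac{1}{i \sqrt{3790} - \frac{300}{7}} = \frac{1}{- \frac{300}{7} + i \sqrt{3790}}$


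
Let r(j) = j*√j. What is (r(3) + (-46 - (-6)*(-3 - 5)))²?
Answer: 8863 - 564*√3 ≈ 7886.1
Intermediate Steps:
r(j) = j^(3/2)
(r(3) + (-46 - (-6)*(-3 - 5)))² = (3^(3/2) + (-46 - (-6)*(-3 - 5)))² = (3*√3 + (-46 - (-6)*(-8)))² = (3*√3 + (-46 - 1*48))² = (3*√3 + (-46 - 48))² = (3*√3 - 94)² = (-94 + 3*√3)²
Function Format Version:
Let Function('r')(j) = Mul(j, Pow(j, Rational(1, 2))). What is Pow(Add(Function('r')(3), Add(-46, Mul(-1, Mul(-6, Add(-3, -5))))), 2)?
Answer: Add(8863, Mul(-564, Pow(3, Rational(1, 2)))) ≈ 7886.1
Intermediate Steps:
Function('r')(j) = Pow(j, Rational(3, 2))
Pow(Add(Function('r')(3), Add(-46, Mul(-1, Mul(-6, Add(-3, -5))))), 2) = Pow(Add(Pow(3, Rational(3, 2)), Add(-46, Mul(-1, Mul(-6, Add(-3, -5))))), 2) = Pow(Add(Mul(3, Pow(3, Rational(1, 2))), Add(-46, Mul(-1, Mul(-6, -8)))), 2) = Pow(Add(Mul(3, Pow(3, Rational(1, 2))), Add(-46, Mul(-1, 48))), 2) = Pow(Add(Mul(3, Pow(3, Rational(1, 2))), Add(-46, -48)), 2) = Pow(Add(Mul(3, Pow(3, Rational(1, 2))), -94), 2) = Pow(Add(-94, Mul(3, Pow(3, Rational(1, 2)))), 2)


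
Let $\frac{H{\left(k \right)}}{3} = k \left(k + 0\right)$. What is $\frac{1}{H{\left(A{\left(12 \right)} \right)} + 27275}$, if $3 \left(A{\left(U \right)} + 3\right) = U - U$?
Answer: $\frac{1}{27302} \approx 3.6627 \cdot 10^{-5}$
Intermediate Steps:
$A{\left(U \right)} = -3$ ($A{\left(U \right)} = -3 + \frac{U - U}{3} = -3 + \frac{1}{3} \cdot 0 = -3 + 0 = -3$)
$H{\left(k \right)} = 3 k^{2}$ ($H{\left(k \right)} = 3 k \left(k + 0\right) = 3 k k = 3 k^{2}$)
$\frac{1}{H{\left(A{\left(12 \right)} \right)} + 27275} = \frac{1}{3 \left(-3\right)^{2} + 27275} = \frac{1}{3 \cdot 9 + 27275} = \frac{1}{27 + 27275} = \frac{1}{27302}$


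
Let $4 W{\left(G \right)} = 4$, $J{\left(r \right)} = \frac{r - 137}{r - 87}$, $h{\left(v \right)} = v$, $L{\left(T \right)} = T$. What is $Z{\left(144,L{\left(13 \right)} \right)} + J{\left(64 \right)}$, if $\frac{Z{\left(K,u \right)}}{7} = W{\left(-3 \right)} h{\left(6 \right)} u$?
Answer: $\frac{12631}{23} \approx 549.17$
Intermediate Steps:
$J{\left(r \right)} = \frac{-137 + r}{-87 + r}$
$W{\left(G \right)} = 1$ ($W{\left(G \right)} = \frac{1}{4} \cdot 4 = 1$)
$Z{\left(K,u \right)} = 42 u$ ($Z{\left(K,u \right)} = 7 \cdot 1 \cdot 6 u = 7 \cdot 6 u = 42 u$)
$Z{\left(144,L{\left(13 \right)} \right)} + J{\left(64 \right)} = 42 \cdot 13 + \frac{-137 + 64}{-87 + 64} = 546 + \frac{1}{-23} \left(-73\right) = 546 - - \frac{73}{23} = 546 + \frac{73}{23} = \frac{12631}{23}$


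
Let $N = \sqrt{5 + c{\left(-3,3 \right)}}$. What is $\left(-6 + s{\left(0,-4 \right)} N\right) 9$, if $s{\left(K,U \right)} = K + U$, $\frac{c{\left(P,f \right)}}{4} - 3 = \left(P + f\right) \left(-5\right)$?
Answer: $-54 - 36 \sqrt{17} \approx -202.43$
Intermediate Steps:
$c{\left(P,f \right)} = 12 - 20 P - 20 f$ ($c{\left(P,f \right)} = 12 + 4 \left(P + f\right) \left(-5\right) = 12 + 4 \left(- 5 P - 5 f\right) = 12 - \left(20 P + 20 f\right) = 12 - 20 P - 20 f$)
$N = \sqrt{17}$ ($N = \sqrt{5 - -12} = \sqrt{5 + \left(12 + 60 - 60\right)} = \sqrt{5 + 12} = \sqrt{17} \approx 4.1231$)
$\left(-6 + s{\left(0,-4 \right)} N\right) 9 = \left(-6 + \left(0 - 4\right) \sqrt{17}\right) 9 = \left(-6 - 4 \sqrt{17}\right) 9 = -54 - 36 \sqrt{17}$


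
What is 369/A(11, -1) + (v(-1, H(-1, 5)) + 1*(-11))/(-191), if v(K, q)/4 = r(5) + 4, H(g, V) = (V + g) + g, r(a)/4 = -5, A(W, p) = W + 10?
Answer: 24018/1337 ≈ 17.964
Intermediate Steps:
A(W, p) = 10 + W
r(a) = -20 (r(a) = 4*(-5) = -20)
H(g, V) = V + 2*g
v(K, q) = -64 (v(K, q) = 4*(-20 + 4) = 4*(-16) = -64)
369/A(11, -1) + (v(-1, H(-1, 5)) + 1*(-11))/(-191) = 369/(10 + 11) + (-64 + 1*(-11))/(-191) = 369/21 + (-64 - 11)*(-1/191) = 369*(1/21) - 75*(-1/191) = 123/7 + 75/191 = 24018/1337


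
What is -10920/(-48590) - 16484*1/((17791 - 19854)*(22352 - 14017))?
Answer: 18857150416/83551015195 ≈ 0.22570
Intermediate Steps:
-10920/(-48590) - 16484*1/((17791 - 19854)*(22352 - 14017)) = -10920*(-1/48590) - 16484/((-2063*8335)) = 1092/4859 - 16484/(-17195105) = 1092/4859 - 16484*(-1/17195105) = 1092/4859 + 16484/17195105 = 18857150416/83551015195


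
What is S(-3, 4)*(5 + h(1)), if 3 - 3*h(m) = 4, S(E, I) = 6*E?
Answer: -84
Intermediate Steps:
h(m) = -⅓ (h(m) = 1 - ⅓*4 = 1 - 4/3 = -⅓)
S(-3, 4)*(5 + h(1)) = (6*(-3))*(5 - ⅓) = -18*14/3 = -84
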